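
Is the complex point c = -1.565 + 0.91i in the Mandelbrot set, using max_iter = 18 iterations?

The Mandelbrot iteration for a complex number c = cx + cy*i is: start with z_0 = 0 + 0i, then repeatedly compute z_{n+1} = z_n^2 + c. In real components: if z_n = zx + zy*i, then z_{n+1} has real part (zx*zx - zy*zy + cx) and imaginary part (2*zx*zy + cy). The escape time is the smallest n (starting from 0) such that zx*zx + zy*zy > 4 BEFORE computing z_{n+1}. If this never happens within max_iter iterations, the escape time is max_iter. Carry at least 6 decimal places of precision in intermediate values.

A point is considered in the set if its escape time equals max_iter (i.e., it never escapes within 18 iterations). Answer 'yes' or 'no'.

z_0 = 0 + 0i, c = -1.5650 + 0.9100i
Iter 1: z = -1.5650 + 0.9100i, |z|^2 = 3.2773
Iter 2: z = 0.0561 + -1.9383i, |z|^2 = 3.7602
Iter 3: z = -5.3189 + 0.6924i, |z|^2 = 28.7697
Escaped at iteration 3

Answer: no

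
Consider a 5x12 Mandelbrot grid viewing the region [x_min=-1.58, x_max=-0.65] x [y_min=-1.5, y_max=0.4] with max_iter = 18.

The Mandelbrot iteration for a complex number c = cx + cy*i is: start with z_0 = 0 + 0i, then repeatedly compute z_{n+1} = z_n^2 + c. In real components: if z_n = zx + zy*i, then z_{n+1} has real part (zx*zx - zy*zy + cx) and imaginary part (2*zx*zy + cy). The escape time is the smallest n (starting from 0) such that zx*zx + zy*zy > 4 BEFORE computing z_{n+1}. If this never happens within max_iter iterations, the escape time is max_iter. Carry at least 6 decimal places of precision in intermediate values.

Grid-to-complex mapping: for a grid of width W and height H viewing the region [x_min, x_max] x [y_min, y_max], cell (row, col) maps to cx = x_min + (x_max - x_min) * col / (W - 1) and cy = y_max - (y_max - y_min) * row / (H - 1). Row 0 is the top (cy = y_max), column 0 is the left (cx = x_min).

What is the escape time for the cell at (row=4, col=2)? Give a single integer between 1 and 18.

z_0 = 0 + 0i, c = -1.1150 + -0.2909i
Iter 1: z = -1.1150 + -0.2909i, |z|^2 = 1.3279
Iter 2: z = 0.0436 + 0.3578i, |z|^2 = 0.1299
Iter 3: z = -1.2411 + -0.2597i, |z|^2 = 1.6079
Iter 4: z = 0.3580 + 0.3538i, |z|^2 = 0.2533
Iter 5: z = -1.1120 + -0.0376i, |z|^2 = 1.2380
Iter 6: z = 0.1201 + -0.2072i, |z|^2 = 0.0574
Iter 7: z = -1.1435 + -0.3407i, |z|^2 = 1.4236
Iter 8: z = 0.0765 + 0.4883i, |z|^2 = 0.2442
Iter 9: z = -1.3475 + -0.2162i, |z|^2 = 1.8626
Iter 10: z = 0.6541 + 0.2918i, |z|^2 = 0.5130
Iter 11: z = -0.7723 + 0.0908i, |z|^2 = 0.6046
Iter 12: z = -0.5269 + -0.4312i, |z|^2 = 0.4635
Iter 13: z = -1.0233 + 0.1634i, |z|^2 = 1.0739
Iter 14: z = -0.0945 + -0.6254i, |z|^2 = 0.4000
Iter 15: z = -1.4971 + -0.1727i, |z|^2 = 2.2713
Iter 16: z = 1.0966 + 0.2263i, |z|^2 = 1.2538
Iter 17: z = 0.0364 + 0.2054i, |z|^2 = 0.0435

Answer: 18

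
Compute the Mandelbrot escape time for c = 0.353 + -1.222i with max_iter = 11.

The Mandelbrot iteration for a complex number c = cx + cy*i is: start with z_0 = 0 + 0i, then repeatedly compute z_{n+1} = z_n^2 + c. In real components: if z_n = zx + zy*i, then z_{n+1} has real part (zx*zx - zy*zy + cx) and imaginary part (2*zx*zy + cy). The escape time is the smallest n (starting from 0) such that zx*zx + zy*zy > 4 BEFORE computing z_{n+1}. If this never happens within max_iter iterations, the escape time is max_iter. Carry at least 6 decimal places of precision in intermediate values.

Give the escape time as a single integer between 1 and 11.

z_0 = 0 + 0i, c = 0.3530 + -1.2220i
Iter 1: z = 0.3530 + -1.2220i, |z|^2 = 1.6179
Iter 2: z = -1.0157 + -2.0847i, |z|^2 = 5.3777
Escaped at iteration 2

Answer: 2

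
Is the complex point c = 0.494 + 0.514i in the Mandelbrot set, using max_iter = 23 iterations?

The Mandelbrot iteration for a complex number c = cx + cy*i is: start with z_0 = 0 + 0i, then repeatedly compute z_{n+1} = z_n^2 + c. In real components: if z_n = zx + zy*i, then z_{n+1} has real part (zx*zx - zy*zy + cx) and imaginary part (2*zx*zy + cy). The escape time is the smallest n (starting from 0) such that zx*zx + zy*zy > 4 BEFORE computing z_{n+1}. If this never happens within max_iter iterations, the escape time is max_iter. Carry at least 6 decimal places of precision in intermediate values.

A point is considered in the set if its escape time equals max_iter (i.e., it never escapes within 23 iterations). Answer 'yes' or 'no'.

Answer: no

Derivation:
z_0 = 0 + 0i, c = 0.4940 + 0.5140i
Iter 1: z = 0.4940 + 0.5140i, |z|^2 = 0.5082
Iter 2: z = 0.4738 + 1.0218i, |z|^2 = 1.2687
Iter 3: z = -0.3256 + 1.4824i, |z|^2 = 2.3034
Iter 4: z = -1.5974 + -0.4514i, |z|^2 = 2.7554
Iter 5: z = 2.8419 + 1.9560i, |z|^2 = 11.9026
Escaped at iteration 5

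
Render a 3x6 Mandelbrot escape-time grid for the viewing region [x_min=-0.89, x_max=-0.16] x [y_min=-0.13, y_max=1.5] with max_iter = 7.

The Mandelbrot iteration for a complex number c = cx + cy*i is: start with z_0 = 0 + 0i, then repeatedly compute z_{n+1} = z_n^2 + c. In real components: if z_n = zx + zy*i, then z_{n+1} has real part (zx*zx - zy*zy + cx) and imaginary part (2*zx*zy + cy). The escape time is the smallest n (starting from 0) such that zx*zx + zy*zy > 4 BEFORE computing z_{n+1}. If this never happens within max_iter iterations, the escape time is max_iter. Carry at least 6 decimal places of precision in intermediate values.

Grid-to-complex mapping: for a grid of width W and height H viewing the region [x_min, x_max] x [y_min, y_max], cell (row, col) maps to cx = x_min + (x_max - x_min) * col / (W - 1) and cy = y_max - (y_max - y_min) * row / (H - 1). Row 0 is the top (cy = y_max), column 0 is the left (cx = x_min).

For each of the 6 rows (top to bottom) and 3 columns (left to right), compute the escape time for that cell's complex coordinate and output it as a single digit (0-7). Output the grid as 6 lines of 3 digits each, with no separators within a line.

(row=0, col=0): c = -0.8900 + 1.5000i → escape time 2
(row=0, col=1): c = -0.5250 + 1.5000i → escape time 2
(row=0, col=2): c = -0.1600 + 1.5000i → escape time 2
(row=1, col=0): c = -0.8900 + 1.1740i → escape time 3
(row=1, col=1): c = -0.5250 + 1.1740i → escape time 3
(row=1, col=2): c = -0.1600 + 1.1740i → escape time 4
(row=2, col=0): c = -0.8900 + 0.8480i → escape time 3
(row=2, col=1): c = -0.5250 + 0.8480i → escape time 4
(row=2, col=2): c = -0.1600 + 0.8480i → escape time 7
(row=3, col=0): c = -0.8900 + 0.5220i → escape time 5
(row=3, col=1): c = -0.5250 + 0.5220i → escape time 7
(row=3, col=2): c = -0.1600 + 0.5220i → escape time 7
(row=4, col=0): c = -0.8900 + 0.1960i → escape time 7
(row=4, col=1): c = -0.5250 + 0.1960i → escape time 7
(row=4, col=2): c = -0.1600 + 0.1960i → escape time 7
(row=5, col=0): c = -0.8900 + -0.1300i → escape time 7
(row=5, col=1): c = -0.5250 + -0.1300i → escape time 7
(row=5, col=2): c = -0.1600 + -0.1300i → escape time 7

Answer: 222
334
347
577
777
777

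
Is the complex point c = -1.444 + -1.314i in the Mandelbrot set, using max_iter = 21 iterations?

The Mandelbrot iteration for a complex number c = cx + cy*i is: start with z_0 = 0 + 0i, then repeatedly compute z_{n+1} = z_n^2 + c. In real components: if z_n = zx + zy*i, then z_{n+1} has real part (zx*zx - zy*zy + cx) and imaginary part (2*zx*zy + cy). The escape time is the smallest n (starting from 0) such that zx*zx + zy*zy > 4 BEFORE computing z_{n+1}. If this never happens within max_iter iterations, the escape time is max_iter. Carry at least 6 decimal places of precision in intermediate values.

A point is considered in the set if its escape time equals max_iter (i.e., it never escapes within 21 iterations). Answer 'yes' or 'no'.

Answer: no

Derivation:
z_0 = 0 + 0i, c = -1.4440 + -1.3140i
Iter 1: z = -1.4440 + -1.3140i, |z|^2 = 3.8117
Iter 2: z = -1.0855 + 2.4808i, |z|^2 = 7.3328
Escaped at iteration 2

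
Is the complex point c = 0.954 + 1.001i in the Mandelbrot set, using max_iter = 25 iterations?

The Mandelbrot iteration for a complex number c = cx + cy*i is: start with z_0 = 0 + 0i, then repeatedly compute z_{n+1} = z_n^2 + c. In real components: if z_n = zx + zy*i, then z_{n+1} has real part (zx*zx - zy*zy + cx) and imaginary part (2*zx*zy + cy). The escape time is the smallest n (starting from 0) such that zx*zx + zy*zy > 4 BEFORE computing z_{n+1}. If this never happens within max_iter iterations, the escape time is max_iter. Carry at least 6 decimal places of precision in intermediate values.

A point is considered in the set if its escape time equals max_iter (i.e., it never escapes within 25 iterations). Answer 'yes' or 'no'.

Answer: no

Derivation:
z_0 = 0 + 0i, c = 0.9540 + 1.0010i
Iter 1: z = 0.9540 + 1.0010i, |z|^2 = 1.9121
Iter 2: z = 0.8621 + 2.9109i, |z|^2 = 9.2166
Escaped at iteration 2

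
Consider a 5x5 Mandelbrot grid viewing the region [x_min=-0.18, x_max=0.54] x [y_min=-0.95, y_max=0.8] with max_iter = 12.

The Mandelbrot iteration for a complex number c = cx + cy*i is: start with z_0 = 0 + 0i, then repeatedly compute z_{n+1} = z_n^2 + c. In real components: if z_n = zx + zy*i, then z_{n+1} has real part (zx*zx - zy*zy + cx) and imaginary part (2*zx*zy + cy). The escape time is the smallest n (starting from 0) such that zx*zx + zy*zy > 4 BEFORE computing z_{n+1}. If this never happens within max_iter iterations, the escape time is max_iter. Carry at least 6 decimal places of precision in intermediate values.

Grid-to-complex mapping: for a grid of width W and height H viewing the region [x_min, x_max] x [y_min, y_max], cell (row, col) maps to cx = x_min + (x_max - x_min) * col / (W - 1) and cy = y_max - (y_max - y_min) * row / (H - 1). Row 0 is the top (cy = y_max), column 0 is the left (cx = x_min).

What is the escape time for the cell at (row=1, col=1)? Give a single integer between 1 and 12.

z_0 = 0 + 0i, c = 0.0000 + 0.3625i
Iter 1: z = 0.0000 + 0.3625i, |z|^2 = 0.1314
Iter 2: z = -0.1314 + 0.3625i, |z|^2 = 0.1487
Iter 3: z = -0.1141 + 0.2672i, |z|^2 = 0.0844
Iter 4: z = -0.0584 + 0.3015i, |z|^2 = 0.0943
Iter 5: z = -0.0875 + 0.3273i, |z|^2 = 0.1148
Iter 6: z = -0.0995 + 0.3052i, |z|^2 = 0.1031
Iter 7: z = -0.0833 + 0.3018i, |z|^2 = 0.0980
Iter 8: z = -0.0841 + 0.3122i, |z|^2 = 0.1046
Iter 9: z = -0.0904 + 0.3100i, |z|^2 = 0.1042
Iter 10: z = -0.0879 + 0.3065i, |z|^2 = 0.1016
Iter 11: z = -0.0862 + 0.3086i, |z|^2 = 0.1027

Answer: 12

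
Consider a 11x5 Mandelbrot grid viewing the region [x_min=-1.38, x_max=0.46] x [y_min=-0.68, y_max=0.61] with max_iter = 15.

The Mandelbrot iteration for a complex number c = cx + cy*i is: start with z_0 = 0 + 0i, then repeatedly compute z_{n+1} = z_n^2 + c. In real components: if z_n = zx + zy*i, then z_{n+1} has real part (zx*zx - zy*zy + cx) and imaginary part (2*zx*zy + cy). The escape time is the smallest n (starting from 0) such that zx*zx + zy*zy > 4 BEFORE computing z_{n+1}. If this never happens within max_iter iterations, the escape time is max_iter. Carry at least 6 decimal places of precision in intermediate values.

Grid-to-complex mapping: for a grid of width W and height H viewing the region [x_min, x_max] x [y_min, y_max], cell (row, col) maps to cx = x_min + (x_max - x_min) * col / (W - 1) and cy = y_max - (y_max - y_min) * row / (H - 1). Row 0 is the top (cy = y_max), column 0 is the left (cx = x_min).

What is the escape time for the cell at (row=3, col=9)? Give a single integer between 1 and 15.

z_0 = 0 + 0i, c = 0.2760 + -0.3575i
Iter 1: z = 0.2760 + -0.3575i, |z|^2 = 0.2040
Iter 2: z = 0.2244 + -0.5548i, |z|^2 = 0.3582
Iter 3: z = 0.0185 + -0.6065i, |z|^2 = 0.3682
Iter 4: z = -0.0915 + -0.3799i, |z|^2 = 0.1527
Iter 5: z = 0.1400 + -0.2880i, |z|^2 = 0.1025
Iter 6: z = 0.2127 + -0.4381i, |z|^2 = 0.2372
Iter 7: z = 0.1293 + -0.5439i, |z|^2 = 0.3125
Iter 8: z = -0.0031 + -0.4981i, |z|^2 = 0.2481
Iter 9: z = 0.0279 + -0.3544i, |z|^2 = 0.1264
Iter 10: z = 0.1512 + -0.3773i, |z|^2 = 0.1652
Iter 11: z = 0.1565 + -0.4716i, |z|^2 = 0.2469
Iter 12: z = 0.0781 + -0.5051i, |z|^2 = 0.2612
Iter 13: z = 0.0270 + -0.4364i, |z|^2 = 0.1912
Iter 14: z = 0.0863 + -0.3810i, |z|^2 = 0.1526

Answer: 15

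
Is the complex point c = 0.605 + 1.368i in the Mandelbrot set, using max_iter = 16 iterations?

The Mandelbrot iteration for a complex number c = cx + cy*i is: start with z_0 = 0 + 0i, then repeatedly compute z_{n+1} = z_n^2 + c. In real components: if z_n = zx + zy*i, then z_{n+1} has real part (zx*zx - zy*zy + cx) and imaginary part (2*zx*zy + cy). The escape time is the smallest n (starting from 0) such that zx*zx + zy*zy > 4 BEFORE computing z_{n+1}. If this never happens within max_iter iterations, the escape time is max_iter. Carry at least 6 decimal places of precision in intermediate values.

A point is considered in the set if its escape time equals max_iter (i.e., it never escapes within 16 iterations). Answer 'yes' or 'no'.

Answer: no

Derivation:
z_0 = 0 + 0i, c = 0.6050 + 1.3680i
Iter 1: z = 0.6050 + 1.3680i, |z|^2 = 2.2374
Iter 2: z = -0.9004 + 3.0233i, |z|^2 = 9.9509
Escaped at iteration 2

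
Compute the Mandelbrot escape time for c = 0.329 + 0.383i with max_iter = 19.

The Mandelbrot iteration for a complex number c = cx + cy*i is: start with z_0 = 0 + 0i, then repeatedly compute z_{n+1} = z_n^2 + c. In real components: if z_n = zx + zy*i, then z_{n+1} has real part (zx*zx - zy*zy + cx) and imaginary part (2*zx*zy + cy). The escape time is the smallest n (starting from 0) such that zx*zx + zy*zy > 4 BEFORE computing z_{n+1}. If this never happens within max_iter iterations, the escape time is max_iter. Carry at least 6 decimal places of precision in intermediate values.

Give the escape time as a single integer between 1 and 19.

z_0 = 0 + 0i, c = 0.3290 + 0.3830i
Iter 1: z = 0.3290 + 0.3830i, |z|^2 = 0.2549
Iter 2: z = 0.2906 + 0.6350i, |z|^2 = 0.4877
Iter 3: z = 0.0102 + 0.7520i, |z|^2 = 0.5656
Iter 4: z = -0.2364 + 0.3983i, |z|^2 = 0.2145
Iter 5: z = 0.2262 + 0.1947i, |z|^2 = 0.0891
Iter 6: z = 0.3423 + 0.4711i, |z|^2 = 0.3391
Iter 7: z = 0.2242 + 0.7055i, |z|^2 = 0.5480
Iter 8: z = -0.1184 + 0.6994i, |z|^2 = 0.5032
Iter 9: z = -0.1461 + 0.2173i, |z|^2 = 0.0686
Iter 10: z = 0.3031 + 0.3195i, |z|^2 = 0.1940
Iter 11: z = 0.3188 + 0.5767i, |z|^2 = 0.4342
Iter 12: z = 0.0981 + 0.7507i, |z|^2 = 0.5732
Iter 13: z = -0.2250 + 0.5303i, |z|^2 = 0.3318
Iter 14: z = 0.0984 + 0.1444i, |z|^2 = 0.0306
Iter 15: z = 0.3178 + 0.4114i, |z|^2 = 0.2703
Iter 16: z = 0.2607 + 0.6445i, |z|^2 = 0.4834
Iter 17: z = -0.0184 + 0.7191i, |z|^2 = 0.5175
Iter 18: z = -0.1878 + 0.3565i, |z|^2 = 0.1623

Answer: 19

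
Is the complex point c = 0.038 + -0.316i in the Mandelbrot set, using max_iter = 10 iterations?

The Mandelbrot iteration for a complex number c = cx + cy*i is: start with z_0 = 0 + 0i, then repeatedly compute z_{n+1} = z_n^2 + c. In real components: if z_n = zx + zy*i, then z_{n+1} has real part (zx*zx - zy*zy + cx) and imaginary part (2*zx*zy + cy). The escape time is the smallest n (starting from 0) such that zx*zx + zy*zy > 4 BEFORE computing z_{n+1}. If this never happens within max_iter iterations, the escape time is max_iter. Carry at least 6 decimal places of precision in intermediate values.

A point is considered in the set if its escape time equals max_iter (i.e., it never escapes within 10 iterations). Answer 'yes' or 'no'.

Answer: yes

Derivation:
z_0 = 0 + 0i, c = 0.0380 + -0.3160i
Iter 1: z = 0.0380 + -0.3160i, |z|^2 = 0.1013
Iter 2: z = -0.0604 + -0.3400i, |z|^2 = 0.1193
Iter 3: z = -0.0740 + -0.2749i, |z|^2 = 0.0811
Iter 4: z = -0.0321 + -0.2753i, |z|^2 = 0.0768
Iter 5: z = -0.0368 + -0.2983i, |z|^2 = 0.0903
Iter 6: z = -0.0496 + -0.2941i, |z|^2 = 0.0889
Iter 7: z = -0.0460 + -0.2868i, |z|^2 = 0.0844
Iter 8: z = -0.0421 + -0.2896i, |z|^2 = 0.0857
Iter 9: z = -0.0441 + -0.2916i, |z|^2 = 0.0870
Did not escape in 10 iterations → in set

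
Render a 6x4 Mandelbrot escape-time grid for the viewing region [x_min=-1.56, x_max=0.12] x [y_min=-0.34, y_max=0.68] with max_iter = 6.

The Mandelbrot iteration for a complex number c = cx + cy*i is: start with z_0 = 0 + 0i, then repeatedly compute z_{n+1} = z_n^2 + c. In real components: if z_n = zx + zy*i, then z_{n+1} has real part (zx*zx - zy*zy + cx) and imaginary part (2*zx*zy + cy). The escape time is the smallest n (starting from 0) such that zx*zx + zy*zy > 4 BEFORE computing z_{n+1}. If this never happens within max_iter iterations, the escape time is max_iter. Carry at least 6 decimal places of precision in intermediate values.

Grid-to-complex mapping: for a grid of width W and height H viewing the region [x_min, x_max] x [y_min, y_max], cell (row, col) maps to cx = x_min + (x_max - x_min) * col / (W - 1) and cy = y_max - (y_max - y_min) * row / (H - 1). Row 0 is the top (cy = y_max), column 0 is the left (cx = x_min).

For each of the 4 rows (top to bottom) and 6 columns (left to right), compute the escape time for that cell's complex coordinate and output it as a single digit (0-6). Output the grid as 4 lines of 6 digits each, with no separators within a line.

Answer: 334666
466666
666666
466666

Derivation:
(row=0, col=0): c = -1.5600 + 0.6800i → escape time 3
(row=0, col=1): c = -1.2240 + 0.6800i → escape time 3
(row=0, col=2): c = -0.8880 + 0.6800i → escape time 4
(row=0, col=3): c = -0.5520 + 0.6800i → escape time 6
(row=0, col=4): c = -0.2160 + 0.6800i → escape time 6
(row=0, col=5): c = 0.1200 + 0.6800i → escape time 6
(row=1, col=0): c = -1.5600 + 0.3400i → escape time 4
(row=1, col=1): c = -1.2240 + 0.3400i → escape time 6
(row=1, col=2): c = -0.8880 + 0.3400i → escape time 6
(row=1, col=3): c = -0.5520 + 0.3400i → escape time 6
(row=1, col=4): c = -0.2160 + 0.3400i → escape time 6
(row=1, col=5): c = 0.1200 + 0.3400i → escape time 6
(row=2, col=0): c = -1.5600 + 0.0000i → escape time 6
(row=2, col=1): c = -1.2240 + 0.0000i → escape time 6
(row=2, col=2): c = -0.8880 + 0.0000i → escape time 6
(row=2, col=3): c = -0.5520 + 0.0000i → escape time 6
(row=2, col=4): c = -0.2160 + 0.0000i → escape time 6
(row=2, col=5): c = 0.1200 + 0.0000i → escape time 6
(row=3, col=0): c = -1.5600 + -0.3400i → escape time 4
(row=3, col=1): c = -1.2240 + -0.3400i → escape time 6
(row=3, col=2): c = -0.8880 + -0.3400i → escape time 6
(row=3, col=3): c = -0.5520 + -0.3400i → escape time 6
(row=3, col=4): c = -0.2160 + -0.3400i → escape time 6
(row=3, col=5): c = 0.1200 + -0.3400i → escape time 6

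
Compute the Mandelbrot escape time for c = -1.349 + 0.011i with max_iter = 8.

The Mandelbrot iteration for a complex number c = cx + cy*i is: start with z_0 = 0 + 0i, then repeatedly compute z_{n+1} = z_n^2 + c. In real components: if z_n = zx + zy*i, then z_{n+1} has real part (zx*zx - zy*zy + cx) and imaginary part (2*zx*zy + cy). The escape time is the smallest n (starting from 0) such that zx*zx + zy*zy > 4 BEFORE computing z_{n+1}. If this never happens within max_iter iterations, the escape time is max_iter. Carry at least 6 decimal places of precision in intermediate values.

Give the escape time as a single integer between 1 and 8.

Answer: 8

Derivation:
z_0 = 0 + 0i, c = -1.3490 + 0.0110i
Iter 1: z = -1.3490 + 0.0110i, |z|^2 = 1.8199
Iter 2: z = 0.4707 + -0.0187i, |z|^2 = 0.2219
Iter 3: z = -1.1278 + -0.0066i, |z|^2 = 1.2720
Iter 4: z = -0.0771 + 0.0258i, |z|^2 = 0.0066
Iter 5: z = -1.3437 + 0.0070i, |z|^2 = 1.8056
Iter 6: z = 0.4565 + -0.0079i, |z|^2 = 0.2085
Iter 7: z = -1.1406 + 0.0038i, |z|^2 = 1.3010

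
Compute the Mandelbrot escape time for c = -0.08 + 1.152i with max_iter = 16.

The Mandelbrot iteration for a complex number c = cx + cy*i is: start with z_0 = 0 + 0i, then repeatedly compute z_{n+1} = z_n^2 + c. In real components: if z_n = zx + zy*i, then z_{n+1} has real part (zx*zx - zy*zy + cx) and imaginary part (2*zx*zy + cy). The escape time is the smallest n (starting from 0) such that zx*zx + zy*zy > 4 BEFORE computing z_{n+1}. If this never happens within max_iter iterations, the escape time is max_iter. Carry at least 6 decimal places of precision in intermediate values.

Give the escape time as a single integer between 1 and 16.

z_0 = 0 + 0i, c = -0.0800 + 1.1520i
Iter 1: z = -0.0800 + 1.1520i, |z|^2 = 1.3335
Iter 2: z = -1.4007 + 0.9677i, |z|^2 = 2.8984
Iter 3: z = 0.9456 + -1.5589i, |z|^2 = 3.3242
Iter 4: z = -1.6160 + -1.7960i, |z|^2 = 5.8371
Escaped at iteration 4

Answer: 4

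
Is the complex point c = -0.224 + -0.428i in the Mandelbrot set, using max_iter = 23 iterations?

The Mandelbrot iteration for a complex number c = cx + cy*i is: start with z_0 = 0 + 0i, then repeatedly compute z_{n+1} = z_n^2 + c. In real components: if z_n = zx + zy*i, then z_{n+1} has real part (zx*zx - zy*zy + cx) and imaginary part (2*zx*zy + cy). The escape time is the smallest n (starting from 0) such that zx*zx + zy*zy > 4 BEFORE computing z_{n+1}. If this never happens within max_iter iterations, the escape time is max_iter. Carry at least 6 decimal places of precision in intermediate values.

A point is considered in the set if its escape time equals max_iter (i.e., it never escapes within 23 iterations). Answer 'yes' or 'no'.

Answer: yes

Derivation:
z_0 = 0 + 0i, c = -0.2240 + -0.4280i
Iter 1: z = -0.2240 + -0.4280i, |z|^2 = 0.2334
Iter 2: z = -0.3570 + -0.2363i, |z|^2 = 0.1833
Iter 3: z = -0.1524 + -0.2593i, |z|^2 = 0.0905
Iter 4: z = -0.2680 + -0.3490i, |z|^2 = 0.1936
Iter 5: z = -0.2739 + -0.2409i, |z|^2 = 0.1331
Iter 6: z = -0.2070 + -0.2960i, |z|^2 = 0.1305
Iter 7: z = -0.2688 + -0.3055i, |z|^2 = 0.1655
Iter 8: z = -0.2451 + -0.2638i, |z|^2 = 0.1297
Iter 9: z = -0.2335 + -0.2987i, |z|^2 = 0.1438
Iter 10: z = -0.2587 + -0.2885i, |z|^2 = 0.1501
Iter 11: z = -0.2403 + -0.2787i, |z|^2 = 0.1354
Iter 12: z = -0.2440 + -0.2940i, |z|^2 = 0.1460
Iter 13: z = -0.2509 + -0.2845i, |z|^2 = 0.1439
Iter 14: z = -0.2420 + -0.2852i, |z|^2 = 0.1399
Iter 15: z = -0.2468 + -0.2900i, |z|^2 = 0.1450
Iter 16: z = -0.2472 + -0.2849i, |z|^2 = 0.1423
Iter 17: z = -0.2441 + -0.2872i, |z|^2 = 0.1420
Iter 18: z = -0.2469 + -0.2878i, |z|^2 = 0.1438
Iter 19: z = -0.2459 + -0.2859i, |z|^2 = 0.1422
Iter 20: z = -0.2453 + -0.2874i, |z|^2 = 0.1428
Iter 21: z = -0.2465 + -0.2870i, |z|^2 = 0.1431
Iter 22: z = -0.2456 + -0.2865i, |z|^2 = 0.1424
Did not escape in 23 iterations → in set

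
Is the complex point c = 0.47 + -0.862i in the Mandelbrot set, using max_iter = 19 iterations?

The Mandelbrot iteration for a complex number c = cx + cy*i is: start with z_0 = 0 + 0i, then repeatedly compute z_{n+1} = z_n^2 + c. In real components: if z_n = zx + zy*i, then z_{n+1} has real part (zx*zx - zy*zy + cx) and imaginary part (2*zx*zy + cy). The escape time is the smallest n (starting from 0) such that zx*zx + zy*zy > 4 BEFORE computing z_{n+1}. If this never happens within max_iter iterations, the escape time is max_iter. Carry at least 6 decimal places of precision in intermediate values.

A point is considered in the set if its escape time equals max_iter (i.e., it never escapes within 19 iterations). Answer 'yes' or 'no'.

Answer: no

Derivation:
z_0 = 0 + 0i, c = 0.4700 + -0.8620i
Iter 1: z = 0.4700 + -0.8620i, |z|^2 = 0.9639
Iter 2: z = -0.0521 + -1.6723i, |z|^2 = 2.7992
Iter 3: z = -2.3238 + -0.6876i, |z|^2 = 5.8728
Escaped at iteration 3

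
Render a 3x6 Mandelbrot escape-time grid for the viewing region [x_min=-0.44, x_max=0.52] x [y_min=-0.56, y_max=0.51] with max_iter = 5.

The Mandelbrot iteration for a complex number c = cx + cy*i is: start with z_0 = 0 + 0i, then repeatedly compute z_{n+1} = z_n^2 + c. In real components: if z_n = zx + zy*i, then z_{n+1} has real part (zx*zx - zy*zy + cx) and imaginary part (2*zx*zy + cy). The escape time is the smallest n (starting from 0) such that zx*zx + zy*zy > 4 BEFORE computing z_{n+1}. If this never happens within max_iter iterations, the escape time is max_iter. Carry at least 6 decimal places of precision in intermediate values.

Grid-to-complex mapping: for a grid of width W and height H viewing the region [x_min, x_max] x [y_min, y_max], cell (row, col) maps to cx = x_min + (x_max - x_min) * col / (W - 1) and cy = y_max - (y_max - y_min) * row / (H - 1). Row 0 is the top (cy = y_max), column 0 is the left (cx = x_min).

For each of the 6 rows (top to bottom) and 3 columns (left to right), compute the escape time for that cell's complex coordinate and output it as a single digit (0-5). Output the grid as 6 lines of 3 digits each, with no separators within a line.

(row=0, col=0): c = -0.4400 + 0.5100i → escape time 5
(row=0, col=1): c = 0.0400 + 0.5100i → escape time 5
(row=0, col=2): c = 0.5200 + 0.5100i → escape time 4
(row=1, col=0): c = -0.4400 + 0.2960i → escape time 5
(row=1, col=1): c = 0.0400 + 0.2960i → escape time 5
(row=1, col=2): c = 0.5200 + 0.2960i → escape time 5
(row=2, col=0): c = -0.4400 + 0.0820i → escape time 5
(row=2, col=1): c = 0.0400 + 0.0820i → escape time 5
(row=2, col=2): c = 0.5200 + 0.0820i → escape time 5
(row=3, col=0): c = -0.4400 + -0.1320i → escape time 5
(row=3, col=1): c = 0.0400 + -0.1320i → escape time 5
(row=3, col=2): c = 0.5200 + -0.1320i → escape time 5
(row=4, col=0): c = -0.4400 + -0.3460i → escape time 5
(row=4, col=1): c = 0.0400 + -0.3460i → escape time 5
(row=4, col=2): c = 0.5200 + -0.3460i → escape time 5
(row=5, col=0): c = -0.4400 + -0.5600i → escape time 5
(row=5, col=1): c = 0.0400 + -0.5600i → escape time 5
(row=5, col=2): c = 0.5200 + -0.5600i → escape time 4

Answer: 554
555
555
555
555
554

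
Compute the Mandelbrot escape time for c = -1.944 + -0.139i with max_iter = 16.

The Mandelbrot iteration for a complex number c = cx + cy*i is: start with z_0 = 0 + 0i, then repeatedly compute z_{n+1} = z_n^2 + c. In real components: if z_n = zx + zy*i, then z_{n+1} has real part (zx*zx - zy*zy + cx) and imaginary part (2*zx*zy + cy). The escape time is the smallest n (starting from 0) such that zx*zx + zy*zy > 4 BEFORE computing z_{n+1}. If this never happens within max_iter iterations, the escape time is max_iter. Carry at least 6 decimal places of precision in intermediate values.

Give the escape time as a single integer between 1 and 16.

z_0 = 0 + 0i, c = -1.9440 + -0.1390i
Iter 1: z = -1.9440 + -0.1390i, |z|^2 = 3.7985
Iter 2: z = 1.8158 + 0.4014i, |z|^2 = 3.4583
Iter 3: z = 1.1920 + 1.3189i, |z|^2 = 3.1603
Iter 4: z = -2.2624 + 3.0052i, |z|^2 = 14.1500
Escaped at iteration 4

Answer: 4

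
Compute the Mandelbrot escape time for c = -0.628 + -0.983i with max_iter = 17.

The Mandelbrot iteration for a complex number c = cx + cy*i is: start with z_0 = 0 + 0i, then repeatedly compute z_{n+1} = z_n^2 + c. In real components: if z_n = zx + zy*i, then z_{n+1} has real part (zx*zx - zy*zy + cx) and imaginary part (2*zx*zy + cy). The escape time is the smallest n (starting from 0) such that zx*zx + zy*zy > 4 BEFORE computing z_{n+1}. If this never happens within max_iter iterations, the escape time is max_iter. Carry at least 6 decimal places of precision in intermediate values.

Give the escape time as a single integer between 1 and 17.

Answer: 4

Derivation:
z_0 = 0 + 0i, c = -0.6280 + -0.9830i
Iter 1: z = -0.6280 + -0.9830i, |z|^2 = 1.3607
Iter 2: z = -1.1999 + 0.2516i, |z|^2 = 1.5031
Iter 3: z = 0.7484 + -1.5869i, |z|^2 = 3.0784
Iter 4: z = -2.5861 + -3.3584i, |z|^2 = 17.9670
Escaped at iteration 4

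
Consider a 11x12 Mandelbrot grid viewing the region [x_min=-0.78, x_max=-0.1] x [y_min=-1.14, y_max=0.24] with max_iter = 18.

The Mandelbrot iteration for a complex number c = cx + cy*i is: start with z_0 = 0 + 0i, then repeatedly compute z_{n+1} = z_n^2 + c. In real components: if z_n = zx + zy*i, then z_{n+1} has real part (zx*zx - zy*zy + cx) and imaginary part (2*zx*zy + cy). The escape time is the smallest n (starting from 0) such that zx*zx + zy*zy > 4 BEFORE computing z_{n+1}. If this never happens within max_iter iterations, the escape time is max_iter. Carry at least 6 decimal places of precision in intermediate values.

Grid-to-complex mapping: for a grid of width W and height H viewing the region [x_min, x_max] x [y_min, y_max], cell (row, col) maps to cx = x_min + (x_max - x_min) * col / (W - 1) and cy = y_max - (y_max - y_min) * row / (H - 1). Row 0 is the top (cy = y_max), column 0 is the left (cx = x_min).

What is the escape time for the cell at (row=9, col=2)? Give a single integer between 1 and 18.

Answer: 4

Derivation:
z_0 = 0 + 0i, c = -0.6440 + -0.8891i
Iter 1: z = -0.6440 + -0.8891i, |z|^2 = 1.2052
Iter 2: z = -1.0197 + 0.2561i, |z|^2 = 1.1054
Iter 3: z = 0.3303 + -1.4113i, |z|^2 = 2.1009
Iter 4: z = -2.5267 + -1.8215i, |z|^2 = 9.7020
Escaped at iteration 4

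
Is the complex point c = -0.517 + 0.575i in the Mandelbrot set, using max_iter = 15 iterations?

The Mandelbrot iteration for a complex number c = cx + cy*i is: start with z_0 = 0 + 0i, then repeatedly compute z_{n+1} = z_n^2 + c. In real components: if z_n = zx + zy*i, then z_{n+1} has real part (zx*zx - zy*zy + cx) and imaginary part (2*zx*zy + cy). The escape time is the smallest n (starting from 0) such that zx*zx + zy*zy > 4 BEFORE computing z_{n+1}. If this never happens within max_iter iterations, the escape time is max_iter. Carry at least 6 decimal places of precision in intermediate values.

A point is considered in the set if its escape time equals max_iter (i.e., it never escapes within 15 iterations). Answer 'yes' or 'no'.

z_0 = 0 + 0i, c = -0.5170 + 0.5750i
Iter 1: z = -0.5170 + 0.5750i, |z|^2 = 0.5979
Iter 2: z = -0.5803 + -0.0196i, |z|^2 = 0.3372
Iter 3: z = -0.1806 + 0.5977i, |z|^2 = 0.3898
Iter 4: z = -0.8416 + 0.3591i, |z|^2 = 0.8373
Iter 5: z = 0.0624 + -0.0295i, |z|^2 = 0.0048
Iter 6: z = -0.5140 + 0.5713i, |z|^2 = 0.5906
Iter 7: z = -0.5792 + -0.0123i, |z|^2 = 0.3357
Iter 8: z = -0.1816 + 0.5892i, |z|^2 = 0.3802
Iter 9: z = -0.8312 + 0.3609i, |z|^2 = 0.8212
Iter 10: z = 0.0436 + -0.0250i, |z|^2 = 0.0025
Iter 11: z = -0.5157 + 0.5728i, |z|^2 = 0.5941
Iter 12: z = -0.5791 + -0.0158i, |z|^2 = 0.3357
Iter 13: z = -0.1818 + 0.5933i, |z|^2 = 0.3851
Iter 14: z = -0.8360 + 0.3592i, |z|^2 = 0.8279
Did not escape in 15 iterations → in set

Answer: yes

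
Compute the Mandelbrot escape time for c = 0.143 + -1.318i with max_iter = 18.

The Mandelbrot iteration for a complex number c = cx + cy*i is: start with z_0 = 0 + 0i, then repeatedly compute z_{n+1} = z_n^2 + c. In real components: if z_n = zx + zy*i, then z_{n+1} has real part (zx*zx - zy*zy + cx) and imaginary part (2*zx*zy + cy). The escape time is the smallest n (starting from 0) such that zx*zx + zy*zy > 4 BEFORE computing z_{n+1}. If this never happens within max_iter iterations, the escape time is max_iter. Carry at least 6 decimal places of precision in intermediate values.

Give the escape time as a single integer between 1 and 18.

z_0 = 0 + 0i, c = 0.1430 + -1.3180i
Iter 1: z = 0.1430 + -1.3180i, |z|^2 = 1.7576
Iter 2: z = -1.5737 + -1.6949i, |z|^2 = 5.3493
Escaped at iteration 2

Answer: 2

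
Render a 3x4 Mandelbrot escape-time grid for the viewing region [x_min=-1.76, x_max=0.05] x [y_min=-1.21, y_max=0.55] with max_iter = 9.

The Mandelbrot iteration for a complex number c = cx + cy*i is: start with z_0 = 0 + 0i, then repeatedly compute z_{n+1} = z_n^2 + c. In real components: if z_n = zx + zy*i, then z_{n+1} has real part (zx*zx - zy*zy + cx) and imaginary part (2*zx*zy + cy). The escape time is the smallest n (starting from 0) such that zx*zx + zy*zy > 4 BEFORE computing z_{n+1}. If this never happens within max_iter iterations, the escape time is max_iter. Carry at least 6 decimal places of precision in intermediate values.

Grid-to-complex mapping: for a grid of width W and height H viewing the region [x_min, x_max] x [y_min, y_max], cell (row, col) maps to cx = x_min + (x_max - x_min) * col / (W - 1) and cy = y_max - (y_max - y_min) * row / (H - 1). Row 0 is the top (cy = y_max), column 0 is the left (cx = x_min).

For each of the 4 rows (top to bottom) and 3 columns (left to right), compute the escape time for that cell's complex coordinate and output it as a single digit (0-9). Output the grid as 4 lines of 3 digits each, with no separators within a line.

Answer: 359
999
359
133

Derivation:
(row=0, col=0): c = -1.7600 + 0.5500i → escape time 3
(row=0, col=1): c = -0.8550 + 0.5500i → escape time 5
(row=0, col=2): c = 0.0500 + 0.5500i → escape time 9
(row=1, col=0): c = -1.7600 + -0.0367i → escape time 9
(row=1, col=1): c = -0.8550 + -0.0367i → escape time 9
(row=1, col=2): c = 0.0500 + -0.0367i → escape time 9
(row=2, col=0): c = -1.7600 + -0.6233i → escape time 3
(row=2, col=1): c = -0.8550 + -0.6233i → escape time 5
(row=2, col=2): c = 0.0500 + -0.6233i → escape time 9
(row=3, col=0): c = -1.7600 + -1.2100i → escape time 1
(row=3, col=1): c = -0.8550 + -1.2100i → escape time 3
(row=3, col=2): c = 0.0500 + -1.2100i → escape time 3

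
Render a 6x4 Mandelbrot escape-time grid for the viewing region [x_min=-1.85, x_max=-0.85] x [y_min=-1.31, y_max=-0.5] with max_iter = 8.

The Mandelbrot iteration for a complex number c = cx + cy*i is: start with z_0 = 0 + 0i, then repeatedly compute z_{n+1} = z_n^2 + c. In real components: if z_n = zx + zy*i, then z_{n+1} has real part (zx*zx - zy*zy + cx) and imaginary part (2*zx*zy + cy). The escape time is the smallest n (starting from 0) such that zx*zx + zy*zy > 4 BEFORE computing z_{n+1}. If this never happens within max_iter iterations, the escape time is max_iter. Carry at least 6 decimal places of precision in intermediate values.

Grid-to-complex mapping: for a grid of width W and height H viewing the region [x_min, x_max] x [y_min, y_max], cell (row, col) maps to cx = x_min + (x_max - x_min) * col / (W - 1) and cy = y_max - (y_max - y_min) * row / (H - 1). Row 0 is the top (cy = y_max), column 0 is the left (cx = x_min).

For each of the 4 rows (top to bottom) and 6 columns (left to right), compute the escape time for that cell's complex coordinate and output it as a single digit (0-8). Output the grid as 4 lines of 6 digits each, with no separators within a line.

Answer: 333456
133334
122333
112222

Derivation:
(row=0, col=0): c = -1.8500 + -0.5000i → escape time 3
(row=0, col=1): c = -1.6500 + -0.5000i → escape time 3
(row=0, col=2): c = -1.4500 + -0.5000i → escape time 3
(row=0, col=3): c = -1.2500 + -0.5000i → escape time 4
(row=0, col=4): c = -1.0500 + -0.5000i → escape time 5
(row=0, col=5): c = -0.8500 + -0.5000i → escape time 6
(row=1, col=0): c = -1.8500 + -0.7700i → escape time 1
(row=1, col=1): c = -1.6500 + -0.7700i → escape time 3
(row=1, col=2): c = -1.4500 + -0.7700i → escape time 3
(row=1, col=3): c = -1.2500 + -0.7700i → escape time 3
(row=1, col=4): c = -1.0500 + -0.7700i → escape time 3
(row=1, col=5): c = -0.8500 + -0.7700i → escape time 4
(row=2, col=0): c = -1.8500 + -1.0400i → escape time 1
(row=2, col=1): c = -1.6500 + -1.0400i → escape time 2
(row=2, col=2): c = -1.4500 + -1.0400i → escape time 2
(row=2, col=3): c = -1.2500 + -1.0400i → escape time 3
(row=2, col=4): c = -1.0500 + -1.0400i → escape time 3
(row=2, col=5): c = -0.8500 + -1.0400i → escape time 3
(row=3, col=0): c = -1.8500 + -1.3100i → escape time 1
(row=3, col=1): c = -1.6500 + -1.3100i → escape time 1
(row=3, col=2): c = -1.4500 + -1.3100i → escape time 2
(row=3, col=3): c = -1.2500 + -1.3100i → escape time 2
(row=3, col=4): c = -1.0500 + -1.3100i → escape time 2
(row=3, col=5): c = -0.8500 + -1.3100i → escape time 2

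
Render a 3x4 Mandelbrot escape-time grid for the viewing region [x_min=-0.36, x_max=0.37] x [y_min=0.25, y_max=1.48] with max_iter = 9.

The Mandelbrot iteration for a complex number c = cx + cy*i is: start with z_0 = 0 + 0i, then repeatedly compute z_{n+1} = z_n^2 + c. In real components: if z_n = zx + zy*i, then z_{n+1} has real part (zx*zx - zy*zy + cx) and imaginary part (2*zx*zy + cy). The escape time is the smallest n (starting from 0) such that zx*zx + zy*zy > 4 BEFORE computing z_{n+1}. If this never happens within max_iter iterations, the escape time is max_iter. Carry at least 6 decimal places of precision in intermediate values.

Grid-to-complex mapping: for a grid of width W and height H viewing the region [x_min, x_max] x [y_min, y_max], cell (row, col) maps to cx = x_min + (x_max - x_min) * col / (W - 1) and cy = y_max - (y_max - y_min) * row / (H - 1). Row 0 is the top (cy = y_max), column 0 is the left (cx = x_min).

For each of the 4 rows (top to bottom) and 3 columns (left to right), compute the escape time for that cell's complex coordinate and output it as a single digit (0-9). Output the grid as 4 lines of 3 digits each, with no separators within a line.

Answer: 222
443
999
999

Derivation:
(row=0, col=0): c = -0.3600 + 1.4800i → escape time 2
(row=0, col=1): c = 0.0050 + 1.4800i → escape time 2
(row=0, col=2): c = 0.3700 + 1.4800i → escape time 2
(row=1, col=0): c = -0.3600 + 1.0700i → escape time 4
(row=1, col=1): c = 0.0050 + 1.0700i → escape time 4
(row=1, col=2): c = 0.3700 + 1.0700i → escape time 3
(row=2, col=0): c = -0.3600 + 0.6600i → escape time 9
(row=2, col=1): c = 0.0050 + 0.6600i → escape time 9
(row=2, col=2): c = 0.3700 + 0.6600i → escape time 9
(row=3, col=0): c = -0.3600 + 0.2500i → escape time 9
(row=3, col=1): c = 0.0050 + 0.2500i → escape time 9
(row=3, col=2): c = 0.3700 + 0.2500i → escape time 9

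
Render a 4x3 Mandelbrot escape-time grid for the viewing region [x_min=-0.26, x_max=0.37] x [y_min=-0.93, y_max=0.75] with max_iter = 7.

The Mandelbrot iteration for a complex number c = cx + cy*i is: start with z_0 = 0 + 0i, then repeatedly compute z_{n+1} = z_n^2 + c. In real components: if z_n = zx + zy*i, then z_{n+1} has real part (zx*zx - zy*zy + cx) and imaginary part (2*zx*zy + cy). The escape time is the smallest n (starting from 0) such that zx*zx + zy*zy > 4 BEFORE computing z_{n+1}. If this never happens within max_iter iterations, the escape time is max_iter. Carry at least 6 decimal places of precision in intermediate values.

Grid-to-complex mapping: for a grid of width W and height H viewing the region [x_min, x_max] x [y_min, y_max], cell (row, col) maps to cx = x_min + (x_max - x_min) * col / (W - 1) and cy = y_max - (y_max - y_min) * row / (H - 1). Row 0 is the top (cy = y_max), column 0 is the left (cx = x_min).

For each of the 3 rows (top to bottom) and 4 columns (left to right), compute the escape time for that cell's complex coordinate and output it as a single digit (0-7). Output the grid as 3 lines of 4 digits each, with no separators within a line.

(row=0, col=0): c = -0.2600 + 0.7500i → escape time 7
(row=0, col=1): c = -0.0500 + 0.7500i → escape time 7
(row=0, col=2): c = 0.1600 + 0.7500i → escape time 6
(row=0, col=3): c = 0.3700 + 0.7500i → escape time 5
(row=1, col=0): c = -0.2600 + -0.0900i → escape time 7
(row=1, col=1): c = -0.0500 + -0.0900i → escape time 7
(row=1, col=2): c = 0.1600 + -0.0900i → escape time 7
(row=1, col=3): c = 0.3700 + -0.0900i → escape time 7
(row=2, col=0): c = -0.2600 + -0.9300i → escape time 7
(row=2, col=1): c = -0.0500 + -0.9300i → escape time 7
(row=2, col=2): c = 0.1600 + -0.9300i → escape time 4
(row=2, col=3): c = 0.3700 + -0.9300i → escape time 3

Answer: 7765
7777
7743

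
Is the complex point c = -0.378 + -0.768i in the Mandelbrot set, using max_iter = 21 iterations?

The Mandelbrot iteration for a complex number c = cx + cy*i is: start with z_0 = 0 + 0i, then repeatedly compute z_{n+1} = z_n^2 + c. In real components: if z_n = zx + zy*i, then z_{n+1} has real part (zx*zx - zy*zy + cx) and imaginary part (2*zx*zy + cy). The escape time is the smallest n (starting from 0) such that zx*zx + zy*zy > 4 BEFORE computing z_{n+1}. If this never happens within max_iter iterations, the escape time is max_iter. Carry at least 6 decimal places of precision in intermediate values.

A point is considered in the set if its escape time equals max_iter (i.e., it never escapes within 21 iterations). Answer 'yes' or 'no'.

z_0 = 0 + 0i, c = -0.3780 + -0.7680i
Iter 1: z = -0.3780 + -0.7680i, |z|^2 = 0.7327
Iter 2: z = -0.8249 + -0.1874i, |z|^2 = 0.7156
Iter 3: z = 0.2674 + -0.4588i, |z|^2 = 0.2820
Iter 4: z = -0.5170 + -1.0134i, |z|^2 = 1.2943
Iter 5: z = -1.1377 + 0.2799i, |z|^2 = 1.3726
Iter 6: z = 0.8379 + -1.4048i, |z|^2 = 2.6756
Iter 7: z = -1.6493 + -3.1222i, |z|^2 = 12.4686
Escaped at iteration 7

Answer: no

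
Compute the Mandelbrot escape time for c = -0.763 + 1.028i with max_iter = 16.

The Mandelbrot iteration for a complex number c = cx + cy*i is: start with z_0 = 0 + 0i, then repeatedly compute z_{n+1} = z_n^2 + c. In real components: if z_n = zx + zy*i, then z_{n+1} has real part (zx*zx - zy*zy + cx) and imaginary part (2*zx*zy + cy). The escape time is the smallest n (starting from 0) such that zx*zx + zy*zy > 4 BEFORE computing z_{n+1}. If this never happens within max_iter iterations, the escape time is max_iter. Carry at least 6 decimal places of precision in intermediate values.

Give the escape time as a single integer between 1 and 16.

z_0 = 0 + 0i, c = -0.7630 + 1.0280i
Iter 1: z = -0.7630 + 1.0280i, |z|^2 = 1.6390
Iter 2: z = -1.2376 + -0.5407i, |z|^2 = 1.8241
Iter 3: z = 0.4763 + 2.3664i, |z|^2 = 5.8268
Escaped at iteration 3

Answer: 3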